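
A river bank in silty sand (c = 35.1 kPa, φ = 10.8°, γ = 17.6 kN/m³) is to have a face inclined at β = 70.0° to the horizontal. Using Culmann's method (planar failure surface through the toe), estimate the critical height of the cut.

Culmann's analysis gives the critical failure plane at α_cr = (β + φ)/2 = (70.0 + 10.8)/2 = 40.4°, and the critical height
H_c = (4c/γ) · sinβ cosφ / [1 − cos(β − φ)]
    = (4·35.1/17.6) · sin70.0°·cos10.8° / [1 − cos(59.2°)]
    = 7.977 · 0.9397·0.9823 / [1 − 0.5120]
    = 7.977 · 0.9230 / 0.4880
    = 15.09 m

H_c = 15.09 m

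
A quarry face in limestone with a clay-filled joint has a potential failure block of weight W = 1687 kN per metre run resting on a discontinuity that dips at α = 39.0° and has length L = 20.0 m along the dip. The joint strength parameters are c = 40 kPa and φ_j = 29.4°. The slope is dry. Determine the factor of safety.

Resolving the block weight along and normal to the plane and applying the Mohr–Coulomb strength on the joint:
N' = W cosα = 1687·cos39.0° = 1311.0 kN/m
Driving force T = W sinα = 1687·sin39.0° = 1061.7 kN/m
Resisting force R = c·L + N'·tanφ_j = 40·20.0 + 1311.0·tan29.4° = 800.0 + 738.7 = 1538.7 kN/m
FS = R / T = 1538.7 / 1061.7 = 1.449

FS = 1.45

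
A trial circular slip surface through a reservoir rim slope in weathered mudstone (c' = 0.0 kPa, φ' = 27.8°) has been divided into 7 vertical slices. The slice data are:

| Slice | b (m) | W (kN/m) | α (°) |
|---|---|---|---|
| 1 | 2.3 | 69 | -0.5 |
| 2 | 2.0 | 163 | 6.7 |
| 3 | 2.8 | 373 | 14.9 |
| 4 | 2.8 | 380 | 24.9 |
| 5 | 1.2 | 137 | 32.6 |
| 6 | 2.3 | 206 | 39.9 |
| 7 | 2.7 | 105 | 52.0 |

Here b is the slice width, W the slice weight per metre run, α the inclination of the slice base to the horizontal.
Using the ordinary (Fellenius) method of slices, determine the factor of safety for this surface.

FS = 1.19

Ordinary method of slices: FS = Σ[c'·Δl_i + (W_i cosα_i)·tanφ'] / Σ W_i sinα_i, with Δl_i = b_i / cosα_i.
Slice 1: Δl = 2.3/cos(-0.5°) = 2.300 m; N'_1 = 69·cos(-0.5°) = 69.0; c'Δl = 0.00; W sinα = -0.6
Slice 2: Δl = 2.0/cos6.7° = 2.014 m; N'_2 = 163·cos6.7° = 161.9; c'Δl = 0.00; W sinα = 19.0
Slice 3: Δl = 2.8/cos14.9° = 2.897 m; N'_3 = 373·cos14.9° = 360.5; c'Δl = 0.00; W sinα = 95.9
Slice 4: Δl = 2.8/cos24.9° = 3.087 m; N'_4 = 380·cos24.9° = 344.7; c'Δl = 0.00; W sinα = 160.0
Slice 5: Δl = 1.2/cos32.6° = 1.424 m; N'_5 = 137·cos32.6° = 115.4; c'Δl = 0.00; W sinα = 73.8
Slice 6: Δl = 2.3/cos39.9° = 2.998 m; N'_6 = 206·cos39.9° = 158.0; c'Δl = 0.00; W sinα = 132.1
Slice 7: Δl = 2.7/cos52.0° = 4.386 m; N'_7 = 105·cos52.0° = 64.6; c'Δl = 0.00; W sinα = 82.7
Σc'Δl = 0.0 kN/m; ΣN' = 1274.1 kN/m; ΣW sinα = 563.0 kN/m
Resisting = 0.0 + 1274.1·tan27.8° = 0.0 + 671.8 = 671.8 kN/m
FS = 671.8 / 563.0 = 1.193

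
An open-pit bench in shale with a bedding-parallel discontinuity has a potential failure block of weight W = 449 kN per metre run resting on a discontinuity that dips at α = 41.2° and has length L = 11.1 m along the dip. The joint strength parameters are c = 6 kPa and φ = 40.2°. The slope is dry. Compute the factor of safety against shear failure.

Resolving the block weight along and normal to the plane and applying the Mohr–Coulomb strength on the joint:
N' = W cosα = 449·cos41.2° = 337.8 kN/m
Driving force T = W sinα = 449·sin41.2° = 295.8 kN/m
Resisting force R = c·L + N'·tanφ = 6·11.1 + 337.8·tan40.2° = 66.6 + 285.5 = 352.1 kN/m
FS = R / T = 352.1 / 295.8 = 1.190

FS = 1.19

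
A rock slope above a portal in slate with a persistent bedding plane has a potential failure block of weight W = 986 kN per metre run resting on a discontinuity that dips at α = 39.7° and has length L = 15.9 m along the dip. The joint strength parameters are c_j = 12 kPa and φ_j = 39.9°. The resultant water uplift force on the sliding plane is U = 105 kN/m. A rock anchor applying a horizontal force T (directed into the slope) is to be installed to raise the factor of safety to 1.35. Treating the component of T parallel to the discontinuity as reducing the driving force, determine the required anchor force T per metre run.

Resolving forces along and normal to the sliding plane, with the horizontal anchor force T adding T·sinα to the effective normal force and T·cosα acting up the plane against the driving force:
FS = [c_jL + (W cosα − U + T sinα) tanφ_j] / [W sinα − T cosα]
Without the anchor: N' = 653.6 kN/m, driving T_d = 629.8 kN/m, resisting R = 12·15.9 + 653.6·tan39.9° = 737.3 kN/m, FS = 1.17.
Setting FS = 1.35 and solving for T:
1.35·(629.8 − T cos39.7°) = 737.3 + T sin39.7°·tan39.9°
T·(sin39.7°·tan39.9° + 1.35·cos39.7°) = 1.35·629.8 − 737.3
T·(0.6388·0.8361 + 1.35·0.7694) = 850.3 − 737.3 = 112.9
T·1.5728 = 112.9
T = 71.8 kN/m

T = 72 kN/m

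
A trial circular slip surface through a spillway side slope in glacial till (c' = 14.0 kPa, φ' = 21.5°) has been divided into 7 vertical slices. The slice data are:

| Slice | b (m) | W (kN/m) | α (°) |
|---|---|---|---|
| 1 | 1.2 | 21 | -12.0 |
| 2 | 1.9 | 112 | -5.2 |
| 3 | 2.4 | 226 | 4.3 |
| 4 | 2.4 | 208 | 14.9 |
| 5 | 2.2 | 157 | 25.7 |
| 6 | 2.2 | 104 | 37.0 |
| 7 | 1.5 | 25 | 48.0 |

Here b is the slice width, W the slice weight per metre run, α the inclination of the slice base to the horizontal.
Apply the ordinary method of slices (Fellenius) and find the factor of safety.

FS = 2.59

Ordinary method of slices: FS = Σ[c'·Δl_i + (W_i cosα_i)·tanφ'] / Σ W_i sinα_i, with Δl_i = b_i / cosα_i.
Slice 1: Δl = 1.2/cos(-12.0°) = 1.227 m; N'_1 = 21·cos(-12.0°) = 20.5; c'Δl = 17.18; W sinα = -4.4
Slice 2: Δl = 1.9/cos(-5.2°) = 1.908 m; N'_2 = 112·cos(-5.2°) = 111.5; c'Δl = 26.71; W sinα = -10.2
Slice 3: Δl = 2.4/cos4.3° = 2.407 m; N'_3 = 226·cos4.3° = 225.4; c'Δl = 33.69; W sinα = 16.9
Slice 4: Δl = 2.4/cos14.9° = 2.484 m; N'_4 = 208·cos14.9° = 201.0; c'Δl = 34.77; W sinα = 53.5
Slice 5: Δl = 2.2/cos25.7° = 2.442 m; N'_5 = 157·cos25.7° = 141.5; c'Δl = 34.18; W sinα = 68.1
Slice 6: Δl = 2.2/cos37.0° = 2.755 m; N'_6 = 104·cos37.0° = 83.1; c'Δl = 38.57; W sinα = 62.6
Slice 7: Δl = 1.5/cos48.0° = 2.242 m; N'_7 = 25·cos48.0° = 16.7; c'Δl = 31.38; W sinα = 18.6
Σc'Δl = 216.5 kN/m; ΣN' = 799.7 kN/m; ΣW sinα = 205.2 kN/m
Resisting = 216.5 + 799.7·tan21.5° = 216.5 + 315.0 = 531.5 kN/m
FS = 531.5 / 205.2 = 2.591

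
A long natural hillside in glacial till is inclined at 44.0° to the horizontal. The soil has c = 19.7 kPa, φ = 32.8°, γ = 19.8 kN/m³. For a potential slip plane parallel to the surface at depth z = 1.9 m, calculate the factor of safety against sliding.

For an infinite slope with a slip plane parallel to the surface (no pore pressure): FS = [c + γz cos²β tanφ] / [γz sinβ cosβ].
γz = 19.8·1.9 = 37.62 kN/m²
Numerator = 19.7 + 37.62·cos²44.0°·tan32.8° = 19.7 + 37.62·0.5174·0.6445 = 32.245 kPa
Denominator = 37.62·sin44.0°·cos44.0° = 37.62·0.6947·0.7193 = 18.799 kPa
FS = 32.245 / 18.799 = 1.715

FS = 1.72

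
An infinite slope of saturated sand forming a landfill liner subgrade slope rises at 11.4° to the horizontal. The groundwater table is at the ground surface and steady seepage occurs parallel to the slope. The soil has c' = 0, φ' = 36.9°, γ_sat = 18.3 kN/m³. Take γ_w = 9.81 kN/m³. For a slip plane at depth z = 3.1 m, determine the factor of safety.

FS = 1.73

With seepage parallel to the slope and the water table at the surface, the effective normal stress on the slip plane uses the buoyant unit weight γ' = γ_sat − γ_w while the driving shear stress uses γ_sat:
FS = [c' + γ' z cos²β tanφ'] / [γ_sat z sinβ cosβ]
(For c' = 0 this reduces to FS = (γ'/γ_sat)·tanφ'/tanβ.)
γ' = 18.3 − 9.81 = 8.49 kN/m³
Numerator = 0.0 + 8.49·3.1·cos²11.4°·tan36.9° = 0.0 + 8.49·3.1·0.9609·0.7508 = 18.989 kPa
Denominator = 18.3·3.1·sin11.4°·cos11.4° = 18.3·3.1·0.1977·0.9803 = 10.992 kPa
FS = 18.989 / 10.992 = 1.728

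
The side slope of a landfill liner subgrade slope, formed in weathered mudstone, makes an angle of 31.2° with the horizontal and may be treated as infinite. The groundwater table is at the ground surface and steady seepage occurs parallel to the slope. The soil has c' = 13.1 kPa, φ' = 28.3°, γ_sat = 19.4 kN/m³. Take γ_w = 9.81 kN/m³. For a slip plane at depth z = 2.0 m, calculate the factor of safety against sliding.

FS = 1.20

With seepage parallel to the slope and the water table at the surface, the effective normal stress on the slip plane uses the buoyant unit weight γ' = γ_sat − γ_w while the driving shear stress uses γ_sat:
FS = [c' + γ' z cos²β tanφ'] / [γ_sat z sinβ cosβ]
γ' = 19.4 − 9.81 = 9.59 kN/m³
Numerator = 13.1 + 9.59·2.0·cos²31.2°·tan28.3° = 13.1 + 9.59·2.0·0.7316·0.5384 = 20.656 kPa
Denominator = 19.4·2.0·sin31.2°·cos31.2° = 19.4·2.0·0.5180·0.8554 = 17.192 kPa
FS = 20.656 / 17.192 = 1.201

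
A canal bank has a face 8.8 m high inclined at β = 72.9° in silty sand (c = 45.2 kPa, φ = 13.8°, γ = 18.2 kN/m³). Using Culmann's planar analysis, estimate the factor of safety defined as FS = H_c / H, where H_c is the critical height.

FS = 2.15

H_c = (4c/γ) · sinβ cosφ / [1 − cos(β − φ)]
    = (4·45.2/18.2) · sin72.9°·cos13.8° / [1 − cos59.1°]
    = 9.934 · 0.9282 / 0.4865 = 18.96 m
FS = H_c / H = 18.96 / 8.8 = 2.154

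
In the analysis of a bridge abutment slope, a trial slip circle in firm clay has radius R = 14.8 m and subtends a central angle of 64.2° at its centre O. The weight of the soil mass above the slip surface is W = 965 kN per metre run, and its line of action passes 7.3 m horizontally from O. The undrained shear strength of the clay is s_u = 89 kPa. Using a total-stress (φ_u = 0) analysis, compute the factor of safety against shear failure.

FS = 3.10

Taking moments about the centre O, the resisting moment is provided by the undrained shear strength acting along the arc:
Arc length L_a = R·θ = 14.8·(64.2°·π/180) = 14.8·1.1205 = 16.58 m
M_R = s_u·L_a·R = 89·16.58·14.8 = 21843.7 kN·m/m
M_D = W·d = 965·7.3 = 7044.5 kN·m/m
FS = M_R / M_D = 21843.7 / 7044.5 = 3.101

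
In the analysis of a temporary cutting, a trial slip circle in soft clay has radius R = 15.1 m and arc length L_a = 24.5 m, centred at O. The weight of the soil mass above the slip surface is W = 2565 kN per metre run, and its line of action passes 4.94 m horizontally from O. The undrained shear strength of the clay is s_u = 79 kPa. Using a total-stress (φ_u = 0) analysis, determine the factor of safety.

Taking moments about the centre O, the resisting moment is provided by the undrained shear strength acting along the arc:
M_R = s_u·L_a·R = 79·24.50·15.1 = 29226.0 kN·m/m
M_D = W·d = 2565·4.94 = 12671.1 kN·m/m
FS = M_R / M_D = 29226.0 / 12671.1 = 2.307

FS = 2.31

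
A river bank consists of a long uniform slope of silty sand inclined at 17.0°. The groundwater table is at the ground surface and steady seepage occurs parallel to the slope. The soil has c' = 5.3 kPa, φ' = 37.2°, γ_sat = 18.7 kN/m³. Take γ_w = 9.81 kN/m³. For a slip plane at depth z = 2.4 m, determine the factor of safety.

FS = 1.60

With seepage parallel to the slope and the water table at the surface, the effective normal stress on the slip plane uses the buoyant unit weight γ' = γ_sat − γ_w while the driving shear stress uses γ_sat:
FS = [c' + γ' z cos²β tanφ'] / [γ_sat z sinβ cosβ]
γ' = 18.7 − 9.81 = 8.89 kN/m³
Numerator = 5.3 + 8.89·2.4·cos²17.0°·tan37.2° = 5.3 + 8.89·2.4·0.9145·0.7590 = 20.111 kPa
Denominator = 18.7·2.4·sin17.0°·cos17.0° = 18.7·2.4·0.2924·0.9563 = 12.548 kPa
FS = 20.111 / 12.548 = 1.603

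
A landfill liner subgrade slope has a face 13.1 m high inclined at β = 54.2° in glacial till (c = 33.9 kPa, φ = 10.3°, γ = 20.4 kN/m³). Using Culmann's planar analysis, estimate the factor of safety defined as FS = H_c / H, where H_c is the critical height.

H_c = (4c/γ) · sinβ cosφ / [1 − cos(β − φ)]
    = (4·33.9/20.4) · sin54.2°·cos10.3° / [1 − cos43.9°]
    = 6.647 · 0.7980 / 0.2794 = 18.98 m
FS = H_c / H = 18.98 / 13.1 = 1.449

FS = 1.45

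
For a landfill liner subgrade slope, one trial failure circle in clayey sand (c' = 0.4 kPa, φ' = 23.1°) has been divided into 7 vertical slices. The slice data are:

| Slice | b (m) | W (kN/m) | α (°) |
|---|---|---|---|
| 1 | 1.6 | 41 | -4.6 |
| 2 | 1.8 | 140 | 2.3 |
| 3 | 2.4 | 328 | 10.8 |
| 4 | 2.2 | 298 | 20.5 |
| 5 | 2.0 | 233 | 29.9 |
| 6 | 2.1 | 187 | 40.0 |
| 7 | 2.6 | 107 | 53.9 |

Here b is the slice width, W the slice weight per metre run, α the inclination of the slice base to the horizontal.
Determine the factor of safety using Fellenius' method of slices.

Ordinary method of slices: FS = Σ[c'·Δl_i + (W_i cosα_i)·tanφ'] / Σ W_i sinα_i, with Δl_i = b_i / cosα_i.
Slice 1: Δl = 1.6/cos(-4.6°) = 1.605 m; N'_1 = 41·cos(-4.6°) = 40.9; c'Δl = 0.64; W sinα = -3.3
Slice 2: Δl = 1.8/cos2.3° = 1.801 m; N'_2 = 140·cos2.3° = 139.9; c'Δl = 0.72; W sinα = 5.6
Slice 3: Δl = 2.4/cos10.8° = 2.443 m; N'_3 = 328·cos10.8° = 322.2; c'Δl = 0.98; W sinα = 61.5
Slice 4: Δl = 2.2/cos20.5° = 2.349 m; N'_4 = 298·cos20.5° = 279.1; c'Δl = 0.94; W sinα = 104.4
Slice 5: Δl = 2.0/cos29.9° = 2.307 m; N'_5 = 233·cos29.9° = 202.0; c'Δl = 0.92; W sinα = 116.1
Slice 6: Δl = 2.1/cos40.0° = 2.741 m; N'_6 = 187·cos40.0° = 143.3; c'Δl = 1.10; W sinα = 120.2
Slice 7: Δl = 2.6/cos53.9° = 4.413 m; N'_7 = 107·cos53.9° = 63.0; c'Δl = 1.77; W sinα = 86.5
Σc'Δl = 7.1 kN/m; ΣN' = 1190.4 kN/m; ΣW sinα = 491.0 kN/m
Resisting = 7.1 + 1190.4·tan23.1° = 7.1 + 507.7 = 514.8 kN/m
FS = 514.8 / 491.0 = 1.049

FS = 1.05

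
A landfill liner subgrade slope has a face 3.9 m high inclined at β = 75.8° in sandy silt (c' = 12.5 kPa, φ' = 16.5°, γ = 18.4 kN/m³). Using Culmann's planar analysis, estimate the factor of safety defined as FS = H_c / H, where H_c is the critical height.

H_c = (4c'/γ) · sinβ cosφ' / [1 − cos(β − φ')]
    = (4·12.5/18.4) · sin75.8°·cos16.5° / [1 − cos59.3°]
    = 2.717 · 0.9295 / 0.4895 = 5.16 m
FS = H_c / H = 5.16 / 3.9 = 1.323

FS = 1.32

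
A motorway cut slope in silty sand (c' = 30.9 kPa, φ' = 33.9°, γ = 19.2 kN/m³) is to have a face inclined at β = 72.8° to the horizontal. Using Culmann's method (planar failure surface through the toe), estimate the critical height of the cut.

H_c = 23.02 m

Culmann's analysis gives the critical failure plane at α_cr = (β + φ')/2 = (72.8 + 33.9)/2 = 53.3°, and the critical height
H_c = (4c'/γ) · sinβ cosφ' / [1 − cos(β − φ')]
    = (4·30.9/19.2) · sin72.8°·cos33.9° / [1 − cos(38.9°)]
    = 6.438 · 0.9553·0.8300 / [1 − 0.7782]
    = 6.438 · 0.7929 / 0.2218
    = 23.02 m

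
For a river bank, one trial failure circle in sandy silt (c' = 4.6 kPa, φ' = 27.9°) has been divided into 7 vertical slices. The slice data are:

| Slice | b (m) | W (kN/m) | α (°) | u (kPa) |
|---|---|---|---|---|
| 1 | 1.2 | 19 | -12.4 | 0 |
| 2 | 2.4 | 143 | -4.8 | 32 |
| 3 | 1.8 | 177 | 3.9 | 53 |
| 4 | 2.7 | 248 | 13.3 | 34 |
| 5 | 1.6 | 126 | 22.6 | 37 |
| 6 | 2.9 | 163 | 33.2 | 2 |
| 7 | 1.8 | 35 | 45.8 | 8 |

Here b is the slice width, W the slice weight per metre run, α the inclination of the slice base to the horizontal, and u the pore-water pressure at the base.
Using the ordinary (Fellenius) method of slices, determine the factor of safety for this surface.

Ordinary method of slices: FS = Σ[c'·Δl_i + (W_i cosα_i − u_i·Δl_i)·tanφ'] / Σ W_i sinα_i, with Δl_i = b_i / cosα_i.
Slice 1: Δl = 1.2/cos(-12.4°) = 1.229 m; N'_1 = 19·cos(-12.4°) − 0·1.229 = 18.6; c'Δl = 5.65; W sinα = -4.1
Slice 2: Δl = 2.4/cos(-4.8°) = 2.408 m; N'_2 = 143·cos(-4.8°) − 32·2.408 = 65.4; c'Δl = 11.08; W sinα = -12.0
Slice 3: Δl = 1.8/cos3.9° = 1.804 m; N'_3 = 177·cos3.9° − 53·1.804 = 81.0; c'Δl = 8.30; W sinα = 12.0
Slice 4: Δl = 2.7/cos13.3° = 2.774 m; N'_4 = 248·cos13.3° − 34·2.774 = 147.0; c'Δl = 12.76; W sinα = 57.1
Slice 5: Δl = 1.6/cos22.6° = 1.733 m; N'_5 = 126·cos22.6° − 37·1.733 = 52.2; c'Δl = 7.97; W sinα = 48.4
Slice 6: Δl = 2.9/cos33.2° = 3.466 m; N'_6 = 163·cos33.2° − 2·3.466 = 129.5; c'Δl = 15.94; W sinα = 89.3
Slice 7: Δl = 1.8/cos45.8° = 2.582 m; N'_7 = 35·cos45.8° − 8·2.582 = 3.7; c'Δl = 11.88; W sinα = 25.1
Σc'Δl = 73.6 kN/m; ΣN' = 497.4 kN/m; ΣW sinα = 215.8 kN/m
Resisting = 73.6 + 497.4·tan27.9° = 73.6 + 263.3 = 336.9 kN/m
FS = 336.9 / 215.8 = 1.561

FS = 1.56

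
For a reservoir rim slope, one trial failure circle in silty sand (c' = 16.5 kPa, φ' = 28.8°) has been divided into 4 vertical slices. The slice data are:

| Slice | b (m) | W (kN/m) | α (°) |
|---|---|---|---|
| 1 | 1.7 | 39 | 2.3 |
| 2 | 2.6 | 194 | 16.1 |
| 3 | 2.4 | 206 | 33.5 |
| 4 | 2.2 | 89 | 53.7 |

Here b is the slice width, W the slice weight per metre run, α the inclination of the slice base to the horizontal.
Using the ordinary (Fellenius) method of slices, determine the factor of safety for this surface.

FS = 1.78

Ordinary method of slices: FS = Σ[c'·Δl_i + (W_i cosα_i)·tanφ'] / Σ W_i sinα_i, with Δl_i = b_i / cosα_i.
Slice 1: Δl = 1.7/cos2.3° = 1.701 m; N'_1 = 39·cos2.3° = 39.0; c'Δl = 28.07; W sinα = 1.6
Slice 2: Δl = 2.6/cos16.1° = 2.706 m; N'_2 = 194·cos16.1° = 186.4; c'Δl = 44.65; W sinα = 53.8
Slice 3: Δl = 2.4/cos33.5° = 2.878 m; N'_3 = 206·cos33.5° = 171.8; c'Δl = 47.49; W sinα = 113.7
Slice 4: Δl = 2.2/cos53.7° = 3.716 m; N'_4 = 89·cos53.7° = 52.7; c'Δl = 61.32; W sinα = 71.7
Σc'Δl = 181.5 kN/m; ΣN' = 449.8 kN/m; ΣW sinα = 240.8 kN/m
Resisting = 181.5 + 449.8·tan28.8° = 181.5 + 247.3 = 428.8 kN/m
FS = 428.8 / 240.8 = 1.781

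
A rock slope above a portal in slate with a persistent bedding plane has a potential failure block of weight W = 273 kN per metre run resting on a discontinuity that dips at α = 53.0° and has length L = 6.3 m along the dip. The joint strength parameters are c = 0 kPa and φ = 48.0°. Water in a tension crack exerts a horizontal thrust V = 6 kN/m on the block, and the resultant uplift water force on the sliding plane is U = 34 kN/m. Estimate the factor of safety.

FS = 0.63

Resolving the block weight along and normal to the plane and applying the Mohr–Coulomb strength on the joint:
N' = W cosα − U − V sinα = 273·cos53.0° − 34 − 6·sin53.0° = 125.5 kN/m
Driving force T = W sinα + V cosα = 273·sin53.0° + 6·cos53.0° = 221.6 kN/m
Resisting force R = c·L + N'·tanφ = 0·6.3 + 125.5·tan48.0° = 0.0 + 139.4 = 139.4 kN/m
FS = R / T = 139.4 / 221.6 = 0.629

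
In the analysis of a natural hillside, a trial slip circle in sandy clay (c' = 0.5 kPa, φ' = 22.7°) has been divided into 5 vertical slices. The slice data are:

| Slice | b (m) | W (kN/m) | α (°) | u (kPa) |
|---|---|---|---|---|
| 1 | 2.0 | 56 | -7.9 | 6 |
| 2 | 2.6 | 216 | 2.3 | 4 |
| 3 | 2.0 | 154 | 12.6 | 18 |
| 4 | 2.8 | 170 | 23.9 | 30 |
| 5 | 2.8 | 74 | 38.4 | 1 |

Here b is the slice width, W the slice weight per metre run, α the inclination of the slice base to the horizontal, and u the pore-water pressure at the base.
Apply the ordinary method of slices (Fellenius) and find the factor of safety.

FS = 1.39

Ordinary method of slices: FS = Σ[c'·Δl_i + (W_i cosα_i − u_i·Δl_i)·tanφ'] / Σ W_i sinα_i, with Δl_i = b_i / cosα_i.
Slice 1: Δl = 2.0/cos(-7.9°) = 2.019 m; N'_1 = 56·cos(-7.9°) − 6·2.019 = 43.4; c'Δl = 1.01; W sinα = -7.7
Slice 2: Δl = 2.6/cos2.3° = 2.602 m; N'_2 = 216·cos2.3° − 4·2.602 = 205.4; c'Δl = 1.30; W sinα = 8.7
Slice 3: Δl = 2.0/cos12.6° = 2.049 m; N'_3 = 154·cos12.6° − 18·2.049 = 113.4; c'Δl = 1.02; W sinα = 33.6
Slice 4: Δl = 2.8/cos23.9° = 3.063 m; N'_4 = 170·cos23.9° − 30·3.063 = 63.5; c'Δl = 1.53; W sinα = 68.9
Slice 5: Δl = 2.8/cos38.4° = 3.573 m; N'_5 = 74·cos38.4° − 1·3.573 = 54.4; c'Δl = 1.79; W sinα = 46.0
Σc'Δl = 6.7 kN/m; ΣN' = 480.1 kN/m; ΣW sinα = 149.4 kN/m
Resisting = 6.7 + 480.1·tan22.7° = 6.7 + 200.8 = 207.5 kN/m
FS = 207.5 / 149.4 = 1.389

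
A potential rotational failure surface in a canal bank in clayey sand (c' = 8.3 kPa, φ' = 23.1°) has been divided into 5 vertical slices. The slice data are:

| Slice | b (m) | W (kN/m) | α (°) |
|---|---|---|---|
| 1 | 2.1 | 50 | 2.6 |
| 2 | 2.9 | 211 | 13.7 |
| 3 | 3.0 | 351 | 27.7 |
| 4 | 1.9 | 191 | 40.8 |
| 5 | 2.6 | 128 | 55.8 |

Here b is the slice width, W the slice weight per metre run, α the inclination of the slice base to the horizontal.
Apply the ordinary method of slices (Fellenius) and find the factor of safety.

Ordinary method of slices: FS = Σ[c'·Δl_i + (W_i cosα_i)·tanφ'] / Σ W_i sinα_i, with Δl_i = b_i / cosα_i.
Slice 1: Δl = 2.1/cos2.6° = 2.102 m; N'_1 = 50·cos2.6° = 49.9; c'Δl = 17.45; W sinα = 2.3
Slice 2: Δl = 2.9/cos13.7° = 2.985 m; N'_2 = 211·cos13.7° = 205.0; c'Δl = 24.77; W sinα = 50.0
Slice 3: Δl = 3.0/cos27.7° = 3.388 m; N'_3 = 351·cos27.7° = 310.8; c'Δl = 28.12; W sinα = 163.2
Slice 4: Δl = 1.9/cos40.8° = 2.510 m; N'_4 = 191·cos40.8° = 144.6; c'Δl = 20.83; W sinα = 124.8
Slice 5: Δl = 2.6/cos55.8° = 4.626 m; N'_5 = 128·cos55.8° = 71.9; c'Δl = 38.39; W sinα = 105.9
Σc'Δl = 129.6 kN/m; ΣN' = 782.3 kN/m; ΣW sinα = 446.1 kN/m
Resisting = 129.6 + 782.3·tan23.1° = 129.6 + 333.7 = 463.2 kN/m
FS = 463.2 / 446.1 = 1.038

FS = 1.04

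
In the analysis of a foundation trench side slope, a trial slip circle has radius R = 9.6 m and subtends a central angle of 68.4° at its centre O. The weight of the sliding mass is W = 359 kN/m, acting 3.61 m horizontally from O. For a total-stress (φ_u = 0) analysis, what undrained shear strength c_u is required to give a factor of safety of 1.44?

FS = c_u·L_a·R / (W·d), so c_u = FS·W·d / (L_a·R).
Arc length L_a = R·θ = 9.6·(68.4°·π/180) = 9.6·1.1938 = 11.46 m
c_u = 1.44·359·3.61 / (11.46·9.6) = 1866.2 / 110.02 = 16.96 kPa

c_u = 17.0 kPa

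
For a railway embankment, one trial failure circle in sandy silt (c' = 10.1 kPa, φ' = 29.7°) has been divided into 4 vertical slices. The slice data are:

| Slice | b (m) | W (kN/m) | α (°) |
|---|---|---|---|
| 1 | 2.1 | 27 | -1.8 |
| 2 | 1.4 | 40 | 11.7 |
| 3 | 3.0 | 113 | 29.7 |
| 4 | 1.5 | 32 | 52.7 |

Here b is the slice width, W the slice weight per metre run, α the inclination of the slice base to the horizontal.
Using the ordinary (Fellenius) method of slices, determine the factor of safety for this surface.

Ordinary method of slices: FS = Σ[c'·Δl_i + (W_i cosα_i)·tanφ'] / Σ W_i sinα_i, with Δl_i = b_i / cosα_i.
Slice 1: Δl = 2.1/cos(-1.8°) = 2.101 m; N'_1 = 27·cos(-1.8°) = 27.0; c'Δl = 21.22; W sinα = -0.8
Slice 2: Δl = 1.4/cos11.7° = 1.430 m; N'_2 = 40·cos11.7° = 39.2; c'Δl = 14.44; W sinα = 8.1
Slice 3: Δl = 3.0/cos29.7° = 3.454 m; N'_3 = 113·cos29.7° = 98.2; c'Δl = 34.88; W sinα = 56.0
Slice 4: Δl = 1.5/cos52.7° = 2.475 m; N'_4 = 32·cos52.7° = 19.4; c'Δl = 25.00; W sinα = 25.5
Σc'Δl = 95.5 kN/m; ΣN' = 183.7 kN/m; ΣW sinα = 88.7 kN/m
Resisting = 95.5 + 183.7·tan29.7° = 95.5 + 104.8 = 200.3 kN/m
FS = 200.3 / 88.7 = 2.258

FS = 2.26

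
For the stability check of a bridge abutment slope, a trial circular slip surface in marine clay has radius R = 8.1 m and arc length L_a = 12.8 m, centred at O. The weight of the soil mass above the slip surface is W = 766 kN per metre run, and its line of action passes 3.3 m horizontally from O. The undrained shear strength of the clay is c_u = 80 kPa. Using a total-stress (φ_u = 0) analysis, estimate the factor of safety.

Taking moments about the centre O, the resisting moment is provided by the undrained shear strength acting along the arc:
M_R = c_u·L_a·R = 80·12.80·8.1 = 8294.4 kN·m/m
M_D = W·d = 766·3.3 = 2527.8 kN·m/m
FS = M_R / M_D = 8294.4 / 2527.8 = 3.281

FS = 3.28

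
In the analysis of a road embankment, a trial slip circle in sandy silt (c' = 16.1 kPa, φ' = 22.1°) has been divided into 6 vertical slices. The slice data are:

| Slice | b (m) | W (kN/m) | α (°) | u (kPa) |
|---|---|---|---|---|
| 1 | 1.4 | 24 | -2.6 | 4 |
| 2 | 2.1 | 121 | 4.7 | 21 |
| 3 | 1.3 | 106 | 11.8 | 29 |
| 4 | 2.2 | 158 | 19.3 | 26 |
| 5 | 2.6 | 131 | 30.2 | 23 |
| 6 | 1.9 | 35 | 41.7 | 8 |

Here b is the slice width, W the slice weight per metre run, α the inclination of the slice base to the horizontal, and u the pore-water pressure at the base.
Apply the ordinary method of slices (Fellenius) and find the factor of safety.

FS = 1.90

Ordinary method of slices: FS = Σ[c'·Δl_i + (W_i cosα_i − u_i·Δl_i)·tanφ'] / Σ W_i sinα_i, with Δl_i = b_i / cosα_i.
Slice 1: Δl = 1.4/cos(-2.6°) = 1.401 m; N'_1 = 24·cos(-2.6°) − 4·1.401 = 18.4; c'Δl = 22.56; W sinα = -1.1
Slice 2: Δl = 2.1/cos4.7° = 2.107 m; N'_2 = 121·cos4.7° − 21·2.107 = 76.3; c'Δl = 33.92; W sinα = 9.9
Slice 3: Δl = 1.3/cos11.8° = 1.328 m; N'_3 = 106·cos11.8° − 29·1.328 = 65.2; c'Δl = 21.38; W sinα = 21.7
Slice 4: Δl = 2.2/cos19.3° = 2.331 m; N'_4 = 158·cos19.3° − 26·2.331 = 88.5; c'Δl = 37.53; W sinα = 52.2
Slice 5: Δl = 2.6/cos30.2° = 3.008 m; N'_5 = 131·cos30.2° − 23·3.008 = 44.0; c'Δl = 48.43; W sinα = 65.9
Slice 6: Δl = 1.9/cos41.7° = 2.545 m; N'_6 = 35·cos41.7° − 8·2.545 = 5.8; c'Δl = 40.97; W sinα = 23.3
Σc'Δl = 204.8 kN/m; ΣN' = 298.3 kN/m; ΣW sinα = 171.9 kN/m
Resisting = 204.8 + 298.3·tan22.1° = 204.8 + 121.1 = 325.9 kN/m
FS = 325.9 / 171.9 = 1.896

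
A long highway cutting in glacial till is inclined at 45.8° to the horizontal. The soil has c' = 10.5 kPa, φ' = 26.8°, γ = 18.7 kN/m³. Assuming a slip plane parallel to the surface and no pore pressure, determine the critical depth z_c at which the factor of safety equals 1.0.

Setting FS = 1.00 in FS = [c' + γz cos²β tanφ'] / [γz sinβ cosβ] and solving for z:
z = c' / [γ cosβ (FS·sinβ − cosβ·tanφ')]
  = 10.5 / [18.7·cos45.8°·(1.00·sin45.8° − cos45.8°·tan26.8°)]
  = 10.5 / [18.7·0.6972·(1.00·0.7169 − 0.6972·0.5051)]
  = 10.5 / 4.7552 = 2.208 m

z_c = 2.21 m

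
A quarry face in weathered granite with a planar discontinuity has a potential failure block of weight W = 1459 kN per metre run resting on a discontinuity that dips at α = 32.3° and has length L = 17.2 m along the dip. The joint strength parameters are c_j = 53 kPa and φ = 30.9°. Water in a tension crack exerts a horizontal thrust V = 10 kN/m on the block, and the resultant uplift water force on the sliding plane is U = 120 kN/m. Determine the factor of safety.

FS = 2.00

Resolving the block weight along and normal to the plane and applying the Mohr–Coulomb strength on the joint:
N' = W cosα − U − V sinα = 1459·cos32.3° − 120 − 10·sin32.3° = 1107.9 kN/m
Driving force T = W sinα + V cosα = 1459·sin32.3° + 10·cos32.3° = 788.1 kN/m
Resisting force R = c_j·L + N'·tanφ = 53·17.2 + 1107.9·tan30.9° = 911.6 + 663.1 = 1574.7 kN/m
FS = R / T = 1574.7 / 788.1 = 1.998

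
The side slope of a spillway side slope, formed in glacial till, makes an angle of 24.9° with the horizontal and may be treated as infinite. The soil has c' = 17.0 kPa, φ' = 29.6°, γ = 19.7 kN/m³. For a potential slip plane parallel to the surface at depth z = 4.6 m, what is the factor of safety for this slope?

For an infinite slope with a slip plane parallel to the surface (no pore pressure): FS = [c' + γz cos²β tanφ'] / [γz sinβ cosβ].
γz = 19.7·4.6 = 90.62 kN/m²
Numerator = 17.0 + 90.62·cos²24.9°·tan29.6° = 17.0 + 90.62·0.8227·0.5681 = 59.354 kPa
Denominator = 90.62·sin24.9°·cos24.9° = 90.62·0.4210·0.9070 = 34.608 kPa
FS = 59.354 / 34.608 = 1.715

FS = 1.72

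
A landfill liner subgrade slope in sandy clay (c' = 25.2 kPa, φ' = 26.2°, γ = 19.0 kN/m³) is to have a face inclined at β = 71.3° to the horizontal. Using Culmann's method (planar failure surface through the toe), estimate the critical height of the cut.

Culmann's analysis gives the critical failure plane at α_cr = (β + φ')/2 = (71.3 + 26.2)/2 = 48.8°, and the critical height
H_c = (4c'/γ) · sinβ cosφ' / [1 − cos(β − φ')]
    = (4·25.2/19.0) · sin71.3°·cos26.2° / [1 − cos(45.1°)]
    = 5.305 · 0.9472·0.8973 / [1 − 0.7059]
    = 5.305 · 0.8499 / 0.2941
    = 15.33 m

H_c = 15.33 m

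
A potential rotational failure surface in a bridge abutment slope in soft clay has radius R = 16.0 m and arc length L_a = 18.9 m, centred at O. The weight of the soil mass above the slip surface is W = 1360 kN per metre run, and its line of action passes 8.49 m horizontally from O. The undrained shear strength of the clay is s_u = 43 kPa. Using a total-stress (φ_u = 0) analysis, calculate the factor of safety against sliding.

FS = 1.13

Taking moments about the centre O, the resisting moment is provided by the undrained shear strength acting along the arc:
M_R = s_u·L_a·R = 43·18.90·16.0 = 13003.2 kN·m/m
M_D = W·d = 1360·8.49 = 11546.4 kN·m/m
FS = M_R / M_D = 13003.2 / 11546.4 = 1.126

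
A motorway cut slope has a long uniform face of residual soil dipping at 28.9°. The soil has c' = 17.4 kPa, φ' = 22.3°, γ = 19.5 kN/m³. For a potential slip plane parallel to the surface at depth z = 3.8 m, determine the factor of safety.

FS = 1.30

For an infinite slope with a slip plane parallel to the surface (no pore pressure): FS = [c' + γz cos²β tanφ'] / [γz sinβ cosβ].
γz = 19.5·3.8 = 74.10 kN/m²
Numerator = 17.4 + 74.10·cos²28.9°·tan22.3° = 17.4 + 74.10·0.7664·0.4101 = 40.693 kPa
Denominator = 74.10·sin28.9°·cos28.9° = 74.10·0.4833·0.8755 = 31.351 kPa
FS = 40.693 / 31.351 = 1.298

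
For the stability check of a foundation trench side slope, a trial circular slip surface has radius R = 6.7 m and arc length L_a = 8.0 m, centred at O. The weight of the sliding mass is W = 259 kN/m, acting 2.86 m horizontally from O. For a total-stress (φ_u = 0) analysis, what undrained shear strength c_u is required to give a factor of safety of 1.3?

FS = c_u·L_a·R / (W·d), so c_u = FS·W·d / (L_a·R).
c_u = 1.3·259·2.86 / (8.00·6.7) = 963.0 / 53.60 = 17.97 kPa

c_u = 18.0 kPa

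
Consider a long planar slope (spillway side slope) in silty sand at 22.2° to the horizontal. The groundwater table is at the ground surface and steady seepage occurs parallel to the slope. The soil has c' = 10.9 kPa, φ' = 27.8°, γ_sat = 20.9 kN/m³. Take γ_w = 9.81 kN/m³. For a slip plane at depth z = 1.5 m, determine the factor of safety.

With seepage parallel to the slope and the water table at the surface, the effective normal stress on the slip plane uses the buoyant unit weight γ' = γ_sat − γ_w while the driving shear stress uses γ_sat:
FS = [c' + γ' z cos²β tanφ'] / [γ_sat z sinβ cosβ]
γ' = 20.9 − 9.81 = 11.09 kN/m³
Numerator = 10.9 + 11.09·1.5·cos²22.2°·tan27.8° = 10.9 + 11.09·1.5·0.8572·0.5272 = 18.419 kPa
Denominator = 20.9·1.5·sin22.2°·cos22.2° = 20.9·1.5·0.3778·0.9259 = 10.967 kPa
FS = 18.419 / 10.967 = 1.679

FS = 1.68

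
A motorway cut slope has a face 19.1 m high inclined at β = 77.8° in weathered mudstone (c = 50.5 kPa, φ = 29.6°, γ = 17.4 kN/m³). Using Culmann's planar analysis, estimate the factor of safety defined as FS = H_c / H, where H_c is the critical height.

FS = 1.55

H_c = (4c/γ) · sinβ cosφ / [1 − cos(β − φ)]
    = (4·50.5/17.4) · sin77.8°·cos29.6° / [1 − cos48.2°]
    = 11.609 · 0.8499 / 0.3335 = 29.59 m
FS = H_c / H = 29.59 / 19.1 = 1.549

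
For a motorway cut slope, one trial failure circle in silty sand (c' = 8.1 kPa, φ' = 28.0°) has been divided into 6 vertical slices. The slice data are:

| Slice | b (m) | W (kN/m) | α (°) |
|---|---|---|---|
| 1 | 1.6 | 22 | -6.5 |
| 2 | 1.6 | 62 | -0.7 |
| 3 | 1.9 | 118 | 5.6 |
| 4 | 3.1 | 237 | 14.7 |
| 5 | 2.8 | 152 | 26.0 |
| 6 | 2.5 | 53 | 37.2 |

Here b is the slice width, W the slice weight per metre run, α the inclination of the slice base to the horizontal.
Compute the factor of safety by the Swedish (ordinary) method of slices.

FS = 2.65

Ordinary method of slices: FS = Σ[c'·Δl_i + (W_i cosα_i)·tanφ'] / Σ W_i sinα_i, with Δl_i = b_i / cosα_i.
Slice 1: Δl = 1.6/cos(-6.5°) = 1.610 m; N'_1 = 22·cos(-6.5°) = 21.9; c'Δl = 13.04; W sinα = -2.5
Slice 2: Δl = 1.6/cos(-0.7°) = 1.600 m; N'_2 = 62·cos(-0.7°) = 62.0; c'Δl = 12.96; W sinα = -0.8
Slice 3: Δl = 1.9/cos5.6° = 1.909 m; N'_3 = 118·cos5.6° = 117.4; c'Δl = 15.46; W sinα = 11.5
Slice 4: Δl = 3.1/cos14.7° = 3.205 m; N'_4 = 237·cos14.7° = 229.2; c'Δl = 25.96; W sinα = 60.1
Slice 5: Δl = 2.8/cos26.0° = 3.115 m; N'_5 = 152·cos26.0° = 136.6; c'Δl = 25.23; W sinα = 66.6
Slice 6: Δl = 2.5/cos37.2° = 3.139 m; N'_6 = 53·cos37.2° = 42.2; c'Δl = 25.42; W sinα = 32.0
Σc'Δl = 118.1 kN/m; ΣN' = 609.4 kN/m; ΣW sinα = 167.1 kN/m
Resisting = 118.1 + 609.4·tan28.0° = 118.1 + 324.0 = 442.1 kN/m
FS = 442.1 / 167.1 = 2.646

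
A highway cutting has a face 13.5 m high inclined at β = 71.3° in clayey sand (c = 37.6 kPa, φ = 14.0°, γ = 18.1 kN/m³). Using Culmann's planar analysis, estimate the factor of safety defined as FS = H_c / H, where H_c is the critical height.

H_c = (4c/γ) · sinβ cosφ / [1 − cos(β − φ)]
    = (4·37.6/18.1) · sin71.3°·cos14.0° / [1 − cos57.3°]
    = 8.309 · 0.9191 / 0.4598 = 16.61 m
FS = H_c / H = 16.61 / 13.5 = 1.230

FS = 1.23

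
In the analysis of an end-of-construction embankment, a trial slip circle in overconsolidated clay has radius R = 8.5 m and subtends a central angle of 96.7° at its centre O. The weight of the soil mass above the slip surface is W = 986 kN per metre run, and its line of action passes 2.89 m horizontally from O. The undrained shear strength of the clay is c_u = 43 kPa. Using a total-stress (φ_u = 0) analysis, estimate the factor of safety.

Taking moments about the centre O, the resisting moment is provided by the undrained shear strength acting along the arc:
Arc length L_a = R·θ = 8.5·(96.7°·π/180) = 8.5·1.6877 = 14.35 m
M_R = c_u·L_a·R = 43·14.35·8.5 = 5243.4 kN·m/m
M_D = W·d = 986·2.89 = 2849.5 kN·m/m
FS = M_R / M_D = 5243.4 / 2849.5 = 1.840

FS = 1.84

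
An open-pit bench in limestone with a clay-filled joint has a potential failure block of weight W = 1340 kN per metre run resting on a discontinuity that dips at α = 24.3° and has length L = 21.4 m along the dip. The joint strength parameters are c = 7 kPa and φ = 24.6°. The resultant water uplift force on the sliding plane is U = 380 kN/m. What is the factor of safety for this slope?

FS = 0.97

Resolving the block weight along and normal to the plane and applying the Mohr–Coulomb strength on the joint:
N' = W cosα − U = 1340·cos24.3° − 380 = 841.3 kN/m
Driving force T = W sinα = 1340·sin24.3° = 551.4 kN/m
Resisting force R = c·L + N'·tanφ = 7·21.4 + 841.3·tan24.6° = 149.8 + 385.2 = 535.0 kN/m
FS = R / T = 535.0 / 551.4 = 0.970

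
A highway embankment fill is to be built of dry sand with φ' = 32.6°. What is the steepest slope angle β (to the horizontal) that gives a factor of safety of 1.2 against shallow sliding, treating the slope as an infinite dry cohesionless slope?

For an infinite dry cohesionless slope FS = tanφ'/tanβ, so tanβ = tanφ' / FS.
tanβ = tan32.6° / 1.2 = 0.6395 / 1.2 = 0.5329
β = arctan(0.5329) = 28.05°

β = 28.1°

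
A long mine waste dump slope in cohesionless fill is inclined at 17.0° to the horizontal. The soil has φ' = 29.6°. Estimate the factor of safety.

FS = 1.86

For a dry cohesionless infinite slope the factor of safety is FS = tanφ' / tanβ.
FS = tan29.6° / tan17.0° = 0.5681 / 0.3057 = 1.858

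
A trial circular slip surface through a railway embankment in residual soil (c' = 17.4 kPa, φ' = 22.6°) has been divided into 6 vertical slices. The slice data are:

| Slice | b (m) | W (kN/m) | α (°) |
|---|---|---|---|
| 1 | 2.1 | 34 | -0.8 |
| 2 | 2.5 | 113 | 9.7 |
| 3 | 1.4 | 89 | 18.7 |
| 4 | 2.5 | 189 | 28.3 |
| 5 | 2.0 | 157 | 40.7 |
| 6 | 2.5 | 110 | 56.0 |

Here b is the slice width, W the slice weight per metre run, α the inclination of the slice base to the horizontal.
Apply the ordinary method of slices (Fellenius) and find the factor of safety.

Ordinary method of slices: FS = Σ[c'·Δl_i + (W_i cosα_i)·tanφ'] / Σ W_i sinα_i, with Δl_i = b_i / cosα_i.
Slice 1: Δl = 2.1/cos(-0.8°) = 2.100 m; N'_1 = 34·cos(-0.8°) = 34.0; c'Δl = 36.54; W sinα = -0.5
Slice 2: Δl = 2.5/cos9.7° = 2.536 m; N'_2 = 113·cos9.7° = 111.4; c'Δl = 44.13; W sinα = 19.0
Slice 3: Δl = 1.4/cos18.7° = 1.478 m; N'_3 = 89·cos18.7° = 84.3; c'Δl = 25.72; W sinα = 28.5
Slice 4: Δl = 2.5/cos28.3° = 2.839 m; N'_4 = 189·cos28.3° = 166.4; c'Δl = 49.41; W sinα = 89.6
Slice 5: Δl = 2.0/cos40.7° = 2.638 m; N'_5 = 157·cos40.7° = 119.0; c'Δl = 45.90; W sinα = 102.4
Slice 6: Δl = 2.5/cos56.0° = 4.471 m; N'_6 = 110·cos56.0° = 61.5; c'Δl = 77.79; W sinα = 91.2
Σc'Δl = 279.5 kN/m; ΣN' = 576.6 kN/m; ΣW sinα = 330.3 kN/m
Resisting = 279.5 + 576.6·tan22.6° = 279.5 + 240.0 = 519.5 kN/m
FS = 519.5 / 330.3 = 1.573

FS = 1.57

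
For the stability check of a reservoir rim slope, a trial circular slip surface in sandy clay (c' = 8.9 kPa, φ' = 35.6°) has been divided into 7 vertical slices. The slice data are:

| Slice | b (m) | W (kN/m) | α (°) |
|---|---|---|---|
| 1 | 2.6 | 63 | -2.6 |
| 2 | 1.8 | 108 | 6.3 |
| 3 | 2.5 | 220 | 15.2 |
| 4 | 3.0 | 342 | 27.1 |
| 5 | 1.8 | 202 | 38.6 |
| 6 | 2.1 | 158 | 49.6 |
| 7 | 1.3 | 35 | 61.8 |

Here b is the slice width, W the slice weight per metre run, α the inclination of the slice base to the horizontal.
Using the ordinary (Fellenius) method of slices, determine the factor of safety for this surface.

Ordinary method of slices: FS = Σ[c'·Δl_i + (W_i cosα_i)·tanφ'] / Σ W_i sinα_i, with Δl_i = b_i / cosα_i.
Slice 1: Δl = 2.6/cos(-2.6°) = 2.603 m; N'_1 = 63·cos(-2.6°) = 62.9; c'Δl = 23.16; W sinα = -2.9
Slice 2: Δl = 1.8/cos6.3° = 1.811 m; N'_2 = 108·cos6.3° = 107.3; c'Δl = 16.12; W sinα = 11.9
Slice 3: Δl = 2.5/cos15.2° = 2.591 m; N'_3 = 220·cos15.2° = 212.3; c'Δl = 23.06; W sinα = 57.7
Slice 4: Δl = 3.0/cos27.1° = 3.370 m; N'_4 = 342·cos27.1° = 304.5; c'Δl = 29.99; W sinα = 155.8
Slice 5: Δl = 1.8/cos38.6° = 2.303 m; N'_5 = 202·cos38.6° = 157.9; c'Δl = 20.50; W sinα = 126.0
Slice 6: Δl = 2.1/cos49.6° = 3.240 m; N'_6 = 158·cos49.6° = 102.4; c'Δl = 28.84; W sinα = 120.3
Slice 7: Δl = 1.3/cos61.8° = 2.751 m; N'_7 = 35·cos61.8° = 16.5; c'Δl = 24.48; W sinα = 30.8
Σc'Δl = 166.2 kN/m; ΣN' = 963.8 kN/m; ΣW sinα = 499.7 kN/m
Resisting = 166.2 + 963.8·tan35.6° = 166.2 + 690.0 = 856.2 kN/m
FS = 856.2 / 499.7 = 1.714

FS = 1.71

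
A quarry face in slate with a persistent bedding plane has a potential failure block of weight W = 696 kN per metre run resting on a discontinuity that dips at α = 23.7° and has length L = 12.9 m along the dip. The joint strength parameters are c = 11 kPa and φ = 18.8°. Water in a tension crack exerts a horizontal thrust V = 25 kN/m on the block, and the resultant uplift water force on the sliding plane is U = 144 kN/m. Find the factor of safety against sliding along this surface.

FS = 1.01

Resolving the block weight along and normal to the plane and applying the Mohr–Coulomb strength on the joint:
N' = W cosα − U − V sinα = 696·cos23.7° − 144 − 25·sin23.7° = 483.3 kN/m
Driving force T = W sinα + V cosα = 696·sin23.7° + 25·cos23.7° = 302.6 kN/m
Resisting force R = c·L + N'·tanφ = 11·12.9 + 483.3·tan18.8° = 141.9 + 164.5 = 306.4 kN/m
FS = R / T = 306.4 / 302.6 = 1.012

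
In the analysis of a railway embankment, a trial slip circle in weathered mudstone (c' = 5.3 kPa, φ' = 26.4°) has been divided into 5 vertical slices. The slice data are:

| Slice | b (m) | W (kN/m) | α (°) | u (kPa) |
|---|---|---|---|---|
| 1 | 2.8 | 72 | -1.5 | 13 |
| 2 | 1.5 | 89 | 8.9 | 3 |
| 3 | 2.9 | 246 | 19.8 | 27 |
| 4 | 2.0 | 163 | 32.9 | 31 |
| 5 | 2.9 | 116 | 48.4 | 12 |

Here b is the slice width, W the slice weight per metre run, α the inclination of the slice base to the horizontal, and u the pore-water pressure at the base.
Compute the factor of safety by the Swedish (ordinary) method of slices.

FS = 0.93

Ordinary method of slices: FS = Σ[c'·Δl_i + (W_i cosα_i − u_i·Δl_i)·tanφ'] / Σ W_i sinα_i, with Δl_i = b_i / cosα_i.
Slice 1: Δl = 2.8/cos(-1.5°) = 2.801 m; N'_1 = 72·cos(-1.5°) − 13·2.801 = 35.6; c'Δl = 14.85; W sinα = -1.9
Slice 2: Δl = 1.5/cos8.9° = 1.518 m; N'_2 = 89·cos8.9° − 3·1.518 = 83.4; c'Δl = 8.05; W sinα = 13.8
Slice 3: Δl = 2.9/cos19.8° = 3.082 m; N'_3 = 246·cos19.8° − 27·3.082 = 148.2; c'Δl = 16.34; W sinα = 83.3
Slice 4: Δl = 2.0/cos32.9° = 2.382 m; N'_4 = 163·cos32.9° − 31·2.382 = 63.0; c'Δl = 12.62; W sinα = 88.5
Slice 5: Δl = 2.9/cos48.4° = 4.368 m; N'_5 = 116·cos48.4° − 12·4.368 = 24.6; c'Δl = 23.15; W sinα = 86.7
Σc'Δl = 75.0 kN/m; ΣN' = 354.8 kN/m; ΣW sinα = 270.5 kN/m
Resisting = 75.0 + 354.8·tan26.4° = 75.0 + 176.1 = 251.1 kN/m
FS = 251.1 / 270.5 = 0.928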